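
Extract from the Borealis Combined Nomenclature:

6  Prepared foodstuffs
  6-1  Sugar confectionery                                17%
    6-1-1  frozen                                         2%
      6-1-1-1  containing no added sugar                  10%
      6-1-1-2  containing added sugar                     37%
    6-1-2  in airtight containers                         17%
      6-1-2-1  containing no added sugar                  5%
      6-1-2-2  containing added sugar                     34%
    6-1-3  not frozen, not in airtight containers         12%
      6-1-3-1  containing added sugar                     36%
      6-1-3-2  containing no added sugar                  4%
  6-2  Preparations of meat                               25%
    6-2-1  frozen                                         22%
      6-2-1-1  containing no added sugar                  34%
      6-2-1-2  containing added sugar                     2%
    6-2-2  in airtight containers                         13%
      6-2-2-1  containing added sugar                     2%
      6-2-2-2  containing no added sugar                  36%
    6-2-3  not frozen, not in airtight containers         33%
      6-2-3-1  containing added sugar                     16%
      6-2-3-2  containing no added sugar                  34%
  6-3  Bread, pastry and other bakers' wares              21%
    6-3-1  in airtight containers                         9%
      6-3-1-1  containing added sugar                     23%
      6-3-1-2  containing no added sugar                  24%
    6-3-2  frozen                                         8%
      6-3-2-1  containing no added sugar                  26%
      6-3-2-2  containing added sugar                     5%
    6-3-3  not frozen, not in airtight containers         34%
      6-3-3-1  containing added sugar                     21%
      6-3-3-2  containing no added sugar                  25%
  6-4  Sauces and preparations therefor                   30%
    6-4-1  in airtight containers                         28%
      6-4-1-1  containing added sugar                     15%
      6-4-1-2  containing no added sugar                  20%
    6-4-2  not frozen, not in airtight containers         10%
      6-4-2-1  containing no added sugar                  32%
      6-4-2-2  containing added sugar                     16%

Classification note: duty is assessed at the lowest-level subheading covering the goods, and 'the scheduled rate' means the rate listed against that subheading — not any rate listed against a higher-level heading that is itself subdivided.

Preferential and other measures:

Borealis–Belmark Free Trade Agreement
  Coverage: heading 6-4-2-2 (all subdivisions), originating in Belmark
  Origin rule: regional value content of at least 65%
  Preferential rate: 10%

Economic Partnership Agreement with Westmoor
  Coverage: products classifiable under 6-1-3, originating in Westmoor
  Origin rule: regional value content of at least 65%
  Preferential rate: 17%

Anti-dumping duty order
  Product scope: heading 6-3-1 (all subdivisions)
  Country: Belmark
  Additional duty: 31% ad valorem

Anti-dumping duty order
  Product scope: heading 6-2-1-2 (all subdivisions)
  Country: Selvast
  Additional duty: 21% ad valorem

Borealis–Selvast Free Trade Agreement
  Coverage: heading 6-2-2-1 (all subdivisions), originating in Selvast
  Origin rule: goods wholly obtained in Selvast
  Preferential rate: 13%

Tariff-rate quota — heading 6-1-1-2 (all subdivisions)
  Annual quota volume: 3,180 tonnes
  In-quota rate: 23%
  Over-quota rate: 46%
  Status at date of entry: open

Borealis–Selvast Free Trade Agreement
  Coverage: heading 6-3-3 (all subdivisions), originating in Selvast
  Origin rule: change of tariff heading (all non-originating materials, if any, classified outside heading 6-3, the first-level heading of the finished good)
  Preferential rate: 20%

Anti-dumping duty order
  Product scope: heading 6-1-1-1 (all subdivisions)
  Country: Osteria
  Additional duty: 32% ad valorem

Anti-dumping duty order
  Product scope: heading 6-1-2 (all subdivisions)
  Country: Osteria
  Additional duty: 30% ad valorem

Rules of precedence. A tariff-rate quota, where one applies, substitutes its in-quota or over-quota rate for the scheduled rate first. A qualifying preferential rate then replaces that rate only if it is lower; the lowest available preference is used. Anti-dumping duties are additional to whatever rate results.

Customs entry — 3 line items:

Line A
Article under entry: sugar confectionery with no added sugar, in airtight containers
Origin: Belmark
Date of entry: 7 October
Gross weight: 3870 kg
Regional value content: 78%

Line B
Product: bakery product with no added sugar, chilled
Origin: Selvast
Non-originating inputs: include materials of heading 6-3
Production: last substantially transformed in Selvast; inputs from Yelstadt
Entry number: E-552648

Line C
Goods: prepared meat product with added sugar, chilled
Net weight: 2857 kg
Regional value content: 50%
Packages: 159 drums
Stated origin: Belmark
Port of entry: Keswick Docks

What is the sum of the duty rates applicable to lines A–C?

46%

Line A: sugar confectionery → 6-1; in airtight containers → 6-1-2; with no added sugar → 6-1-2-1. Scheduled 5%. Belmark agreement on 6-4-2-2: 6-1-2-1 not covered. → 5%.
Line B: bakery product → 6-3; chilled → 6-3-3; with no added sugar → 6-3-3-2. Scheduled 25%. Selvast agreement on 6-2-2-1: 6-3-3-2 not covered; Selvast agreement on 6-3-3: CTH not met. → 25%.
Line C: prepared meat product → 6-2; chilled → 6-2-3; with added sugar → 6-2-3-1. Scheduled 16%. Belmark agreement on 6-4-2-2: 6-2-3-1 not covered. → 16%.
Sum: 5% + 25% + 16% = 46%.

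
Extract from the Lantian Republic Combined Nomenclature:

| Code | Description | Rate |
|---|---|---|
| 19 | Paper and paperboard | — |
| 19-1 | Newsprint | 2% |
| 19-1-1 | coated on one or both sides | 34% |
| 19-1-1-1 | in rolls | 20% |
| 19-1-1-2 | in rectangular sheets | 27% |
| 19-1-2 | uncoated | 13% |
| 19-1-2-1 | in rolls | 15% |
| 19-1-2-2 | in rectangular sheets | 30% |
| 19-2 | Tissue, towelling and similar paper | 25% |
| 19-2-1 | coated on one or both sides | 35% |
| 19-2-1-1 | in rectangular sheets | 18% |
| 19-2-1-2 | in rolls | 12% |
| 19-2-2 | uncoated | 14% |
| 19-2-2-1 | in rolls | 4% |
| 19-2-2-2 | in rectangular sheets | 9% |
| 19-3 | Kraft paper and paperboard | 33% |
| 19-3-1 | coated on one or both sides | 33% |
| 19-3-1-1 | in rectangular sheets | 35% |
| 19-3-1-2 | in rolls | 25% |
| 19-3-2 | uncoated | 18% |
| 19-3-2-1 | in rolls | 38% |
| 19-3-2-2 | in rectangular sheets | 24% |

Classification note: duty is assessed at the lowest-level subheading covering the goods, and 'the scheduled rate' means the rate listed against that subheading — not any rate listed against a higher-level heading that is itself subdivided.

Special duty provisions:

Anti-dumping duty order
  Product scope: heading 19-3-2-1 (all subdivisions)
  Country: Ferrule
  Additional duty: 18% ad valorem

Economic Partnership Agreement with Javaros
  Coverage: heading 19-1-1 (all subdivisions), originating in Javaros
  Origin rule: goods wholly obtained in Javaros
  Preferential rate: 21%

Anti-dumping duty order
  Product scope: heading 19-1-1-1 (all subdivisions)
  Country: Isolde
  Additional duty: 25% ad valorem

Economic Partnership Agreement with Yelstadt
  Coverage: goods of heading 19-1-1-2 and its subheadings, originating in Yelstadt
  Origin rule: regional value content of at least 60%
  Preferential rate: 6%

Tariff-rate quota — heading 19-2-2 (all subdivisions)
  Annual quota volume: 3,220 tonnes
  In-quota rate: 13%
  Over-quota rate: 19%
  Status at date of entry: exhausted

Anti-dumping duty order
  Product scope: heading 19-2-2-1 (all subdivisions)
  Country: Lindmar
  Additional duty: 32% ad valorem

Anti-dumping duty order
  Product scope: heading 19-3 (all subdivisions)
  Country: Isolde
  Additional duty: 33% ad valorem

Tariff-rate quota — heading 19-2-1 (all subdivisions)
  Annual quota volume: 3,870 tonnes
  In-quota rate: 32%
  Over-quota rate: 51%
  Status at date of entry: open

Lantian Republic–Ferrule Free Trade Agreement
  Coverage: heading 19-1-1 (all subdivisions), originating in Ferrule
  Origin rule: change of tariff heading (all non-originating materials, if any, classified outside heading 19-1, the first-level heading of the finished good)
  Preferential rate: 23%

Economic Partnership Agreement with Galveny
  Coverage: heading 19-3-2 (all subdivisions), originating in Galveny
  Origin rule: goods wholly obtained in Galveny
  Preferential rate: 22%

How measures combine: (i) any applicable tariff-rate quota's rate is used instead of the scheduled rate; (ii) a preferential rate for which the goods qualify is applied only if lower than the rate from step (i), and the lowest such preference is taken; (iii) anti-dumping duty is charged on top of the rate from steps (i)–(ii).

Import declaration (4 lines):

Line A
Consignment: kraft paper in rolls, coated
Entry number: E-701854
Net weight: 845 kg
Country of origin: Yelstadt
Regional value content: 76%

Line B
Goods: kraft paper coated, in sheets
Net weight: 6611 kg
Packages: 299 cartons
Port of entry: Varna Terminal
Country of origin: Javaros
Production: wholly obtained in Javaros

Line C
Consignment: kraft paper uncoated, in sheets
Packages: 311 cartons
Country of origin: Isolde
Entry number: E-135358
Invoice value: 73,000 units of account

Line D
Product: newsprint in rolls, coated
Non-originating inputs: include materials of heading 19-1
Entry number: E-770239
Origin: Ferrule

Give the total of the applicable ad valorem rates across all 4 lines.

137%

Line A: kraft paper → 19-3; coated → 19-3-1; in rolls → 19-3-1-2. Scheduled 25%. Yelstadt agreement on 19-1-1-2: 19-3-1-2 not covered. → 25%.
Line B: kraft paper → 19-3; coated → 19-3-1; in sheets → 19-3-1-1. Scheduled 35%. Javaros agreement on 19-1-1: 19-3-1-1 not covered. → 35%.
Line C: kraft paper → 19-3; uncoated → 19-3-2; in sheets → 19-3-2-2. Scheduled 24%. anti-dumping (Isolde, 19-3): +33%; total 24% + 33% = 57%. → 57%.
Line D: newsprint → 19-1; coated → 19-1-1; in rolls → 19-1-1-1. Scheduled 20%. Ferrule agreement on 19-1-1: CTH not met. → 20%.
Sum: 25% + 35% + 57% + 20% = 137%.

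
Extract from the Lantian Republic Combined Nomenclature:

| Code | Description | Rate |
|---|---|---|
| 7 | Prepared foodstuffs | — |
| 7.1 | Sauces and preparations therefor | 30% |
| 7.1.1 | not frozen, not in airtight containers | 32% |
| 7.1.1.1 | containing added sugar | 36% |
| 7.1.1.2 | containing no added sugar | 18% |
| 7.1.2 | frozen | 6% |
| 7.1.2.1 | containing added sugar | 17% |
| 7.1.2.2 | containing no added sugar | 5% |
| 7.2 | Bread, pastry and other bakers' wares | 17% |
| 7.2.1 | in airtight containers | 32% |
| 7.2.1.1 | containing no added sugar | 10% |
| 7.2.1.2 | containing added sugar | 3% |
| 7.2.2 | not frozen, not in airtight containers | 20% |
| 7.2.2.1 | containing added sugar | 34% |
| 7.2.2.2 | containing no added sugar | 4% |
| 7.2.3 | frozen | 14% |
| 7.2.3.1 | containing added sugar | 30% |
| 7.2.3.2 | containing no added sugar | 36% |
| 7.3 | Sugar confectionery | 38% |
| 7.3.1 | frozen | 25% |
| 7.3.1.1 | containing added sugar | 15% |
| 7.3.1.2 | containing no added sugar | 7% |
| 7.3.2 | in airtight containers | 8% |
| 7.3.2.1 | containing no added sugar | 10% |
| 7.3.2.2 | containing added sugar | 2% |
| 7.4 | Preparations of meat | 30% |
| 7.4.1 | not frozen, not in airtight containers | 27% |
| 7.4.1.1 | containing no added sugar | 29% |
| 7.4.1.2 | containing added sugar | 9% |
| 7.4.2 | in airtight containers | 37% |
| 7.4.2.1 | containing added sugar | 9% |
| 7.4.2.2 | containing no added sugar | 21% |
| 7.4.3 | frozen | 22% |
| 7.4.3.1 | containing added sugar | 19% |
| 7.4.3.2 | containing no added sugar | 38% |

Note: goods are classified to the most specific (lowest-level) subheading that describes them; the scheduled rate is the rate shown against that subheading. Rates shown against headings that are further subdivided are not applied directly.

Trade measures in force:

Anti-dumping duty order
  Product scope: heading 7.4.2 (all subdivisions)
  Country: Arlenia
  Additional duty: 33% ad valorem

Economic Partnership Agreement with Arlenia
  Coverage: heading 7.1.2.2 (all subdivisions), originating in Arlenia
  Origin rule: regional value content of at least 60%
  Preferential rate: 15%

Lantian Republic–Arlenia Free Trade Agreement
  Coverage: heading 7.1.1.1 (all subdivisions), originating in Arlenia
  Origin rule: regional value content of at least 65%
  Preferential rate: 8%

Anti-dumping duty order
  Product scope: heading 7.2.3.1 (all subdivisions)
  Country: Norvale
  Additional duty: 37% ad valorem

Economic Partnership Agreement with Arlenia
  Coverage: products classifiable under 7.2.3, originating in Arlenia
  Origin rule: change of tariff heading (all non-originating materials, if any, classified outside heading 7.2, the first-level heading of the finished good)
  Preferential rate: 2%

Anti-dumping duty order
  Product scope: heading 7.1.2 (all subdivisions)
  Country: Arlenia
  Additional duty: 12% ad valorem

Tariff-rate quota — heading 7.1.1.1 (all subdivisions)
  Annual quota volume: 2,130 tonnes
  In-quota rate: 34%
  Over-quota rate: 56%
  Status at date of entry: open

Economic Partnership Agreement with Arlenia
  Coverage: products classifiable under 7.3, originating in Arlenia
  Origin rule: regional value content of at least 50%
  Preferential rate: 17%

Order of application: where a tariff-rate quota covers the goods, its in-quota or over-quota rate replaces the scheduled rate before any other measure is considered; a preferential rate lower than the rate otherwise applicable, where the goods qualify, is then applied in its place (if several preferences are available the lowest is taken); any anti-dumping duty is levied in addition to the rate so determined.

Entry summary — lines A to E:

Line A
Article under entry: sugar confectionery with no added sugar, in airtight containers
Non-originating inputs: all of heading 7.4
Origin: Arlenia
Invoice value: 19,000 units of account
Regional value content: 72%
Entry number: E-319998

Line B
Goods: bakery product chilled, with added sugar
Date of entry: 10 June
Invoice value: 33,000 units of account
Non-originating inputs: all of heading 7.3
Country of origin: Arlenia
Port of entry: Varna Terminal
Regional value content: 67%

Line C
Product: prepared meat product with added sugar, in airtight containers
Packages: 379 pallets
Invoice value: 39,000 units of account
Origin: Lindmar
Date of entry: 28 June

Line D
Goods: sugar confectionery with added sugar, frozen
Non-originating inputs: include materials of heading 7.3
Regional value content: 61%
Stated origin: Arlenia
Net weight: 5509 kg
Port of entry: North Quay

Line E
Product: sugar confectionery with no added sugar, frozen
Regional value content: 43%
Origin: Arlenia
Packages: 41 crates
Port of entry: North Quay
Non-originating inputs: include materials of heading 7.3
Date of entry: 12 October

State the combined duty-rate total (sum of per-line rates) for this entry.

Line A: sugar confectionery → 7.3; in airtight containers → 7.3.2; with no added sugar → 7.3.2.1. Scheduled 10%. Arlenia agreement on 7.1.2.2: 7.3.2.1 not covered; Arlenia agreement on 7.1.1.1: 7.3.2.1 not covered; Arlenia agreement on 7.2.3: 7.3.2.1 not covered; Arlenia agreement on 7.3: RVC ≥ 50% → 17% available; preference 17% not lower than 10% → no reduction. → 10%.
Line B: bakery product → 7.2; chilled → 7.2.2; with added sugar → 7.2.2.1. Scheduled 34%. Arlenia agreement on 7.1.2.2: 7.2.2.1 not covered; Arlenia agreement on 7.1.1.1: 7.2.2.1 not covered; Arlenia agreement on 7.2.3: 7.2.2.1 not covered; Arlenia agreement on 7.3: 7.2.2.1 not covered. → 34%.
Line C: prepared meat product → 7.4; in airtight containers → 7.4.2; with added sugar → 7.4.2.1. Scheduled 9%. No special measure applies. → 9%.
Line D: sugar confectionery → 7.3; frozen → 7.3.1; with added sugar → 7.3.1.1. Scheduled 15%. Arlenia agreement on 7.1.2.2: 7.3.1.1 not covered; Arlenia agreement on 7.1.1.1: 7.3.1.1 not covered; Arlenia agreement on 7.2.3: 7.3.1.1 not covered; Arlenia agreement on 7.3: RVC ≥ 50% → 17% available; preference 17% not lower than 15% → no reduction. → 15%.
Line E: sugar confectionery → 7.3; frozen → 7.3.1; with no added sugar → 7.3.1.2. Scheduled 7%. Arlenia agreement on 7.1.2.2: 7.3.1.2 not covered; Arlenia agreement on 7.1.1.1: 7.3.1.2 not covered; Arlenia agreement on 7.2.3: 7.3.1.2 not covered; Arlenia agreement on 7.3: RVC < 50%. → 7%.
Sum: 10% + 34% + 9% + 15% + 7% = 75%.

75%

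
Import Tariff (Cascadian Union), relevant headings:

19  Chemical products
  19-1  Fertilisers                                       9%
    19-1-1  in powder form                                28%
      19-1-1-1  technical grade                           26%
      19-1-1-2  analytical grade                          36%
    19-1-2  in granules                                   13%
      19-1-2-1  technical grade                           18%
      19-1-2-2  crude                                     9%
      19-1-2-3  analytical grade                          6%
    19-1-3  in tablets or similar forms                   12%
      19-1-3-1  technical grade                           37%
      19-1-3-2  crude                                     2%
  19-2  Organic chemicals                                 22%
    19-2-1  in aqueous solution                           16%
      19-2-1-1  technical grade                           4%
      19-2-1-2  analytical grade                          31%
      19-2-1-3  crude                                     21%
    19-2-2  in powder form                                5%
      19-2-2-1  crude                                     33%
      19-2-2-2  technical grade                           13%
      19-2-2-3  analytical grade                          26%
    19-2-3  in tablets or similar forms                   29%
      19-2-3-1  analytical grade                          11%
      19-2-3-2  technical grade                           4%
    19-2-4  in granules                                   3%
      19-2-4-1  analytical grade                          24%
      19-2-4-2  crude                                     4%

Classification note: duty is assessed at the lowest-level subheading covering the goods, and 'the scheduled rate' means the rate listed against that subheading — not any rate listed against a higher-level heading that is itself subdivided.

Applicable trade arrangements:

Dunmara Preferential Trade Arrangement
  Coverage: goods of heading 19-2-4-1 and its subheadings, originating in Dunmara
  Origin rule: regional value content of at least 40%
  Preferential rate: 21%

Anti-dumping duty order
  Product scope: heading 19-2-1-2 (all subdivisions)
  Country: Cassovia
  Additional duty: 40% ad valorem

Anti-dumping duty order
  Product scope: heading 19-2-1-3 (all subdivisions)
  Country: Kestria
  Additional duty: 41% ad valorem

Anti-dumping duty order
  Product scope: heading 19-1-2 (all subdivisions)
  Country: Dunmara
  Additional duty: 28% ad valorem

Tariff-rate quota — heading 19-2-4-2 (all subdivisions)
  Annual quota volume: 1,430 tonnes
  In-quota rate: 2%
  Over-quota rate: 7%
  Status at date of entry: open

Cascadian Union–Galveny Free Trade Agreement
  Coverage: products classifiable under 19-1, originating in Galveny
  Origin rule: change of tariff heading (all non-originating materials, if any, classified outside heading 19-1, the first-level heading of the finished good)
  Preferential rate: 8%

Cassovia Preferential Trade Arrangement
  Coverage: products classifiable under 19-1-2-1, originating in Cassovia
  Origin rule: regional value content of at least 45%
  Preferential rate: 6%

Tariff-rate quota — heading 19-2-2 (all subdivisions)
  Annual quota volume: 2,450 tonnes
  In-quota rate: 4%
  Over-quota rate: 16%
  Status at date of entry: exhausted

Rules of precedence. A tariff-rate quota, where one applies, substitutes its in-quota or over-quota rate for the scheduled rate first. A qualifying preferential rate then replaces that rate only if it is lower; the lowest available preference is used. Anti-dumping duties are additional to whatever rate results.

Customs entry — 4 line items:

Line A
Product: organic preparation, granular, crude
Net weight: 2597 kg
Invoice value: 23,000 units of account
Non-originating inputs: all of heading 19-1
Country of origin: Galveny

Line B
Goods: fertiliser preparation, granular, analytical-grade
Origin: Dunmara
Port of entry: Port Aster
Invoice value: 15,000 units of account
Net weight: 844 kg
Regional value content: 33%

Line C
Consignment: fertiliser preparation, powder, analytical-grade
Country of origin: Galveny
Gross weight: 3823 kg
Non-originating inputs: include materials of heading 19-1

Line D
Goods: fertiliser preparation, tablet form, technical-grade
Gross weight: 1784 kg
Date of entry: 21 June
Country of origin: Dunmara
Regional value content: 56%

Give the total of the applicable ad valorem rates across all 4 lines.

109%

Line A: organic → 19-2; granular → 19-2-4; crude → 19-2-4-2. Scheduled 4%. quota on 19-2-4-2 open → in-quota 2%; Galveny agreement on 19-1: 19-2-4-2 not covered. → 2%.
Line B: fertiliser → 19-1; granular → 19-1-2; analytical-grade → 19-1-2-3. Scheduled 6%. Dunmara agreement on 19-2-4-1: 19-1-2-3 not covered; anti-dumping (Dunmara, 19-1-2): +28%; total 6% + 28% = 34%. → 34%.
Line C: fertiliser → 19-1; powder → 19-1-1; analytical-grade → 19-1-1-2. Scheduled 36%. Galveny agreement on 19-1: CTH not met. → 36%.
Line D: fertiliser → 19-1; tablet form → 19-1-3; technical-grade → 19-1-3-1. Scheduled 37%. Dunmara agreement on 19-2-4-1: 19-1-3-1 not covered. → 37%.
Sum: 2% + 34% + 36% + 37% = 109%.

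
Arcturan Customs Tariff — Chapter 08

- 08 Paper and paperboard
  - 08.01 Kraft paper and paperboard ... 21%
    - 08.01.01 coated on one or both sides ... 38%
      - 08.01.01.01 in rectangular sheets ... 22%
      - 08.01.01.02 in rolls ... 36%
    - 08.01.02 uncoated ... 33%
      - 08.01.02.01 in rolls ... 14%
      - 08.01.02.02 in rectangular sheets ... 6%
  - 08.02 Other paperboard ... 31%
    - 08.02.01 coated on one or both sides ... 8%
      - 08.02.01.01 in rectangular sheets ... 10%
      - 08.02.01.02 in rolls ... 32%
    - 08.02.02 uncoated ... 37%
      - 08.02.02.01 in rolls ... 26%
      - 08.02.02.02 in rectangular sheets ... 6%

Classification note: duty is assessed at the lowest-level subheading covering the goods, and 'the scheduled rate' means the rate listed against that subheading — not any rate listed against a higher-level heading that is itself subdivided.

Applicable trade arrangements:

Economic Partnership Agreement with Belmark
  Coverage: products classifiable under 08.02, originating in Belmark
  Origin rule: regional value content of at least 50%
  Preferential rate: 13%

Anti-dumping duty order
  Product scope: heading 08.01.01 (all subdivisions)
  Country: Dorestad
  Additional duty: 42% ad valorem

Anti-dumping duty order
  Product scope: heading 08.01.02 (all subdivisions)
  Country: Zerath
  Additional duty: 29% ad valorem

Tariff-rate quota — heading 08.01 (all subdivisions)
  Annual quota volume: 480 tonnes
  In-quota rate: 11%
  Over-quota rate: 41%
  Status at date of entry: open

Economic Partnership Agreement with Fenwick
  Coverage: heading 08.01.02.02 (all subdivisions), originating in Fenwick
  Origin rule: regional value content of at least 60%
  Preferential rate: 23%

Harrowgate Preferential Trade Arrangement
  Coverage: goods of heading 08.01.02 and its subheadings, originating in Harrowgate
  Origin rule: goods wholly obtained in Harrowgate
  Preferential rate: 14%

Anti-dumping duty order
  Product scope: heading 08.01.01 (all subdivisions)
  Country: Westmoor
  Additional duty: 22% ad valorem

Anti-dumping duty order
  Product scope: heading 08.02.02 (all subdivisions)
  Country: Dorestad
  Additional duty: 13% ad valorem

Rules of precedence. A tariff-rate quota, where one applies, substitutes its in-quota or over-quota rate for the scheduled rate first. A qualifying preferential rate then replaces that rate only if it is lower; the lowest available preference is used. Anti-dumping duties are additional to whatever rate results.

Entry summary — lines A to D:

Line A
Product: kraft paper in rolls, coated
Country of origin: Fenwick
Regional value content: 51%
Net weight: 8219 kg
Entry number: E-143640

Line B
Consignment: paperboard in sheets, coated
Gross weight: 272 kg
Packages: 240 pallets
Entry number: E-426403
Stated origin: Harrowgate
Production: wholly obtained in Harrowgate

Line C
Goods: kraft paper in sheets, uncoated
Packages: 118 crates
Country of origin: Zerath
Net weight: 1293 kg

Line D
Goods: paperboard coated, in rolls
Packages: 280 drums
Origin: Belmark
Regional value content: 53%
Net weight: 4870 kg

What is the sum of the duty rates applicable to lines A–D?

74%

Line A: kraft paper → 08.01; coated → 08.01.01; in rolls → 08.01.01.02. Scheduled 36%. quota on 08.01 open → in-quota 11%; Fenwick agreement on 08.01.02.02: 08.01.01.02 not covered. → 11%.
Line B: paperboard → 08.02; coated → 08.02.01; in sheets → 08.02.01.01. Scheduled 10%. Harrowgate agreement on 08.01.02: 08.02.01.01 not covered. → 10%.
Line C: kraft paper → 08.01; uncoated → 08.01.02; in sheets → 08.01.02.02. Scheduled 6%. quota on 08.01 open → in-quota 11%; anti-dumping (Zerath, 08.01.02): +29%; total 11% + 29% = 40%. → 40%.
Line D: paperboard → 08.02; coated → 08.02.01; in rolls → 08.02.01.02. Scheduled 32%. Belmark agreement on 08.02: RVC ≥ 50% → 13% available; preferential 13%. → 13%.
Sum: 11% + 10% + 40% + 13% = 74%.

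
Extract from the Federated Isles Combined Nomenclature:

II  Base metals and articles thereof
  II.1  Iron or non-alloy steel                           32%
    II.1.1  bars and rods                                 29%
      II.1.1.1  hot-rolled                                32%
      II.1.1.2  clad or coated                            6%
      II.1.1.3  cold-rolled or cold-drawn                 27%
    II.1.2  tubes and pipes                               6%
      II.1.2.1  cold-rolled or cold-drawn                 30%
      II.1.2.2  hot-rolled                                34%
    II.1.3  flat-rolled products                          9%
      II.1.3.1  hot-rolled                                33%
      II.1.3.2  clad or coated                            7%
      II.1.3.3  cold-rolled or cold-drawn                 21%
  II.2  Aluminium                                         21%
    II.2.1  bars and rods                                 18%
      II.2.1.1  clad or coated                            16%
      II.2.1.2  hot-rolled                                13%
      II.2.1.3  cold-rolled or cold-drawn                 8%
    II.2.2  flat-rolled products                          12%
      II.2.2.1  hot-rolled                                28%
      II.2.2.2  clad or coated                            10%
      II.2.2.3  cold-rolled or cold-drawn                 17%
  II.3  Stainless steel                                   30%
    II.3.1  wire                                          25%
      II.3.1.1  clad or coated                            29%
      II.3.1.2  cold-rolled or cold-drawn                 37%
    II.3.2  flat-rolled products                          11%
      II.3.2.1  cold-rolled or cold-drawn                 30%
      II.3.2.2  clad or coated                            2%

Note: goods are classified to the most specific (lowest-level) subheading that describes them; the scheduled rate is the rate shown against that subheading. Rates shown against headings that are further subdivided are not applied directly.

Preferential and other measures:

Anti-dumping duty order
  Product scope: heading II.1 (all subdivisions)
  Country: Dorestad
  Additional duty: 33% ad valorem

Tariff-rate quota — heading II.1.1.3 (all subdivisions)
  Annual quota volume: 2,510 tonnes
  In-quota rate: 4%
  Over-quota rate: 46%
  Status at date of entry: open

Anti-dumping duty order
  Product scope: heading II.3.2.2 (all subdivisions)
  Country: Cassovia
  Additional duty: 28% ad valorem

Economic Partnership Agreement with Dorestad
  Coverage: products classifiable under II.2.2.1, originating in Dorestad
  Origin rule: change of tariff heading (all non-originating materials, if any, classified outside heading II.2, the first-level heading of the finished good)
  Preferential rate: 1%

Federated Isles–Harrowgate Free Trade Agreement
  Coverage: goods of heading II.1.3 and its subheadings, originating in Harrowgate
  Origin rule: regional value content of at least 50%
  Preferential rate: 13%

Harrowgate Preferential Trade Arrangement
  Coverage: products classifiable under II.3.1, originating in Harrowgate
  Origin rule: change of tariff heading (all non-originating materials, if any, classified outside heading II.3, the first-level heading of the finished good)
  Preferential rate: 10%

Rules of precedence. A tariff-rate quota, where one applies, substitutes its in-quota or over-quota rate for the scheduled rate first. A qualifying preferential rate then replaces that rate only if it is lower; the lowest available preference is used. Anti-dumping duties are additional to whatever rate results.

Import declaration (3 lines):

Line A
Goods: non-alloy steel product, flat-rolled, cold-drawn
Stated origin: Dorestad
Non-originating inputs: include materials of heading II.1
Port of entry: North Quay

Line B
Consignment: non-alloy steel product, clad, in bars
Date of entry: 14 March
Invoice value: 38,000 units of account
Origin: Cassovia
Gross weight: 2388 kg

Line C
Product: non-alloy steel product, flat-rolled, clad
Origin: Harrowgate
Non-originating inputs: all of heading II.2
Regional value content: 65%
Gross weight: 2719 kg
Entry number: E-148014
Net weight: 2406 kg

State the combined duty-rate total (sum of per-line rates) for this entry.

67%

Line A: non-alloy steel → II.1; flat-rolled → II.1.3; cold-drawn → II.1.3.3. Scheduled 21%. Dorestad agreement on II.2.2.1: II.1.3.3 not covered; anti-dumping (Dorestad, II.1): +33%; total 21% + 33% = 54%. → 54%.
Line B: non-alloy steel → II.1; in bars → II.1.1; clad → II.1.1.2. Scheduled 6%. No special measure applies. → 6%.
Line C: non-alloy steel → II.1; flat-rolled → II.1.3; clad → II.1.3.2. Scheduled 7%. Harrowgate agreement on II.1.3: RVC ≥ 50% → 13% available; Harrowgate agreement on II.3.1: II.1.3.2 not covered; preference 13% not lower than 7% → no reduction. → 7%.
Sum: 54% + 6% + 7% = 67%.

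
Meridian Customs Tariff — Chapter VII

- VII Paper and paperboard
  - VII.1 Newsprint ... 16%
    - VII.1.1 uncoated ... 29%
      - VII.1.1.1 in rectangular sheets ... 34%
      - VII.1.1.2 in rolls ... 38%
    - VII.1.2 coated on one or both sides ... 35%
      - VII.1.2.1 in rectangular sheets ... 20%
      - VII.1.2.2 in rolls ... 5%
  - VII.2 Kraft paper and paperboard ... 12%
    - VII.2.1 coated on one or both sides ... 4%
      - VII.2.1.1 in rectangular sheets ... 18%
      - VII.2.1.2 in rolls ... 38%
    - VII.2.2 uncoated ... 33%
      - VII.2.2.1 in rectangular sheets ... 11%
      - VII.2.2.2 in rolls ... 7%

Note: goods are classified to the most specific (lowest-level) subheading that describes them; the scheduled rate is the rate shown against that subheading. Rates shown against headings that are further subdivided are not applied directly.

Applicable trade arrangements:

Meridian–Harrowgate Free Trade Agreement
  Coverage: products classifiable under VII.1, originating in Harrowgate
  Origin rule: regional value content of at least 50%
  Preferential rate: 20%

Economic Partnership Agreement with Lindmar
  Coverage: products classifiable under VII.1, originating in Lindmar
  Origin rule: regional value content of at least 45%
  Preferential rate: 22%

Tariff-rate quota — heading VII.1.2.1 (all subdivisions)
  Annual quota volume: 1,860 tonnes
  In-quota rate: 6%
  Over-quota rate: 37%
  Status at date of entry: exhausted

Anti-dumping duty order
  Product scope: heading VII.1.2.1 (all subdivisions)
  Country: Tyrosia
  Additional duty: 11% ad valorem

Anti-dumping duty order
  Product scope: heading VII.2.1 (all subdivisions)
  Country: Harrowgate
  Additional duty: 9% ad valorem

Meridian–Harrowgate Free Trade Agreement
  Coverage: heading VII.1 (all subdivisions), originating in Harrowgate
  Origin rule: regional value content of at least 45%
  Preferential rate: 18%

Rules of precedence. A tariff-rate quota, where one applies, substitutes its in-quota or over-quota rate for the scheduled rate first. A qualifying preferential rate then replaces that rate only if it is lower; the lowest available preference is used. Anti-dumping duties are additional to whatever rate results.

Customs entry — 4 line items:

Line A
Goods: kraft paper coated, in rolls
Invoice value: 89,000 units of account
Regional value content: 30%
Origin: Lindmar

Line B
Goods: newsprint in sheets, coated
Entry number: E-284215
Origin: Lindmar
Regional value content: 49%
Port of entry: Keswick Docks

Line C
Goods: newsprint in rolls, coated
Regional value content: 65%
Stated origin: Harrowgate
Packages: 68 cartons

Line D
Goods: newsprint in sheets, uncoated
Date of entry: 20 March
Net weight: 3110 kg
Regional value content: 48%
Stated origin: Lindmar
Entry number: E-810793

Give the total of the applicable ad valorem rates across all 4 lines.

87%

Line A: kraft paper → VII.2; coated → VII.2.1; in rolls → VII.2.1.2. Scheduled 38%. Lindmar agreement on VII.1: VII.2.1.2 not covered. → 38%.
Line B: newsprint → VII.1; coated → VII.1.2; in sheets → VII.1.2.1. Scheduled 20%. quota on VII.1.2.1 exhausted → over-quota 37%; Lindmar agreement on VII.1: RVC ≥ 45% → 22% available; preferential 22%. → 22%.
Line C: newsprint → VII.1; coated → VII.1.2; in rolls → VII.1.2.2. Scheduled 5%. Harrowgate agreement on VII.1: RVC ≥ 50% → 20% available; Harrowgate agreement on VII.1: RVC ≥ 45% → 18% available; preference 18% not lower than 5% → no reduction. → 5%.
Line D: newsprint → VII.1; uncoated → VII.1.1; in sheets → VII.1.1.1. Scheduled 34%. Lindmar agreement on VII.1: RVC ≥ 45% → 22% available; preferential 22%. → 22%.
Sum: 38% + 22% + 5% + 22% = 87%.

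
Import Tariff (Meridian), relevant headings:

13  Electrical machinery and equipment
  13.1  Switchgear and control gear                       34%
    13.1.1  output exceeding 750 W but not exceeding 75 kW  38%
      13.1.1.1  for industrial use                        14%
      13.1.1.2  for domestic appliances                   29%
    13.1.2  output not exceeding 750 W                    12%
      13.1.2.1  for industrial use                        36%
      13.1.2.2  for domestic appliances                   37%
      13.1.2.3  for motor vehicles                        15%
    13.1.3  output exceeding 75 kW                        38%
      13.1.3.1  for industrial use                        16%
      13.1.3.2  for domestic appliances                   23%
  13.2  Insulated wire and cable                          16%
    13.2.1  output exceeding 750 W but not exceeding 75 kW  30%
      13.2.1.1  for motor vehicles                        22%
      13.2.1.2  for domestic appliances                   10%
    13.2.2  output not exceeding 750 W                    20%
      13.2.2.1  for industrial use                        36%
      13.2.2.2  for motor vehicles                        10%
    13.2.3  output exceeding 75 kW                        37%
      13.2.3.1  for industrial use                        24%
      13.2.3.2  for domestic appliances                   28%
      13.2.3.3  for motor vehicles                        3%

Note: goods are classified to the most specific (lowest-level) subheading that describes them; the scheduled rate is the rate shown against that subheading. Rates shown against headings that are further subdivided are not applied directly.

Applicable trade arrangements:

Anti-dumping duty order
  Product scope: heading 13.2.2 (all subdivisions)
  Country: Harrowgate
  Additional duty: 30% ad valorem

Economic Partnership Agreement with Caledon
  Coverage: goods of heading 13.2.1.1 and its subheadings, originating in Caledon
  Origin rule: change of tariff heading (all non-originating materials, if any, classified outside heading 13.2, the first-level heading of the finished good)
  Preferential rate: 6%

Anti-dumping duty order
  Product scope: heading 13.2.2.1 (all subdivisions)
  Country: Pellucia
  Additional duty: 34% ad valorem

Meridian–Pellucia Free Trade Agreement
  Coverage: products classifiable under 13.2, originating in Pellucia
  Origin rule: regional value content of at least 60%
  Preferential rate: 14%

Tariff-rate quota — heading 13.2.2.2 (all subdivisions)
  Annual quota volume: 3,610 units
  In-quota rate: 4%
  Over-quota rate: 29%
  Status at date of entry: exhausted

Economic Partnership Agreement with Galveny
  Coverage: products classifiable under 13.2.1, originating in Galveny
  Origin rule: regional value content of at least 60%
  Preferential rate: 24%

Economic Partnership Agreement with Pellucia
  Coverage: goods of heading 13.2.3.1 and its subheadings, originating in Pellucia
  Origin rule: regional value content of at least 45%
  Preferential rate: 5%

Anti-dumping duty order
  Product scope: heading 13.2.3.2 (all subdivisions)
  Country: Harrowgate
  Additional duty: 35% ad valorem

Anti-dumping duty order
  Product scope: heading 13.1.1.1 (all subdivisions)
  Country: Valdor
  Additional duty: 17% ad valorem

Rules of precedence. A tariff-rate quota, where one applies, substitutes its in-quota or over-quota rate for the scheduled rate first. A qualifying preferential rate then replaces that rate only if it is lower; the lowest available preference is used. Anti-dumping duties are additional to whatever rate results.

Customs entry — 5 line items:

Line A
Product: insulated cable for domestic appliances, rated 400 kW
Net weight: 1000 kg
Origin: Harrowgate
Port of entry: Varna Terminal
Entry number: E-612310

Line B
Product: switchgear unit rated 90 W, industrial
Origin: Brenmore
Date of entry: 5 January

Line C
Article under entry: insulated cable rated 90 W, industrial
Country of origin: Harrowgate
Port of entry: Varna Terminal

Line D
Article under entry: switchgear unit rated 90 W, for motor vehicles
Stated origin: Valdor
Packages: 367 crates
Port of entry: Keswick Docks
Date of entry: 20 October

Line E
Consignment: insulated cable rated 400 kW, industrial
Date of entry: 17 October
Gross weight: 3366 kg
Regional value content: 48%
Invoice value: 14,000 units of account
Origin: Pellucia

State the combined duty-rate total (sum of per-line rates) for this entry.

185%

Line A: insulated cable → 13.2; rated 400 kW → 13.2.3; for domestic appliances → 13.2.3.2. Scheduled 28%. anti-dumping (Harrowgate, 13.2.3.2): +35%; total 28% + 35% = 63%. → 63%.
Line B: switchgear unit → 13.1; rated 90 W → 13.1.2; industrial → 13.1.2.1. Scheduled 36%. No special measure applies. → 36%.
Line C: insulated cable → 13.2; rated 90 W → 13.2.2; industrial → 13.2.2.1. Scheduled 36%. anti-dumping (Harrowgate, 13.2.2): +30%; total 36% + 30% = 66%. → 66%.
Line D: switchgear unit → 13.1; rated 90 W → 13.1.2; for motor vehicles → 13.1.2.3. Scheduled 15%. No special measure applies. → 15%.
Line E: insulated cable → 13.2; rated 400 kW → 13.2.3; industrial → 13.2.3.1. Scheduled 24%. Pellucia agreement on 13.2: RVC < 60%; Pellucia agreement on 13.2.3.1: RVC ≥ 45% → 5% available; preferential 5%. → 5%.
Sum: 63% + 36% + 66% + 15% + 5% = 185%.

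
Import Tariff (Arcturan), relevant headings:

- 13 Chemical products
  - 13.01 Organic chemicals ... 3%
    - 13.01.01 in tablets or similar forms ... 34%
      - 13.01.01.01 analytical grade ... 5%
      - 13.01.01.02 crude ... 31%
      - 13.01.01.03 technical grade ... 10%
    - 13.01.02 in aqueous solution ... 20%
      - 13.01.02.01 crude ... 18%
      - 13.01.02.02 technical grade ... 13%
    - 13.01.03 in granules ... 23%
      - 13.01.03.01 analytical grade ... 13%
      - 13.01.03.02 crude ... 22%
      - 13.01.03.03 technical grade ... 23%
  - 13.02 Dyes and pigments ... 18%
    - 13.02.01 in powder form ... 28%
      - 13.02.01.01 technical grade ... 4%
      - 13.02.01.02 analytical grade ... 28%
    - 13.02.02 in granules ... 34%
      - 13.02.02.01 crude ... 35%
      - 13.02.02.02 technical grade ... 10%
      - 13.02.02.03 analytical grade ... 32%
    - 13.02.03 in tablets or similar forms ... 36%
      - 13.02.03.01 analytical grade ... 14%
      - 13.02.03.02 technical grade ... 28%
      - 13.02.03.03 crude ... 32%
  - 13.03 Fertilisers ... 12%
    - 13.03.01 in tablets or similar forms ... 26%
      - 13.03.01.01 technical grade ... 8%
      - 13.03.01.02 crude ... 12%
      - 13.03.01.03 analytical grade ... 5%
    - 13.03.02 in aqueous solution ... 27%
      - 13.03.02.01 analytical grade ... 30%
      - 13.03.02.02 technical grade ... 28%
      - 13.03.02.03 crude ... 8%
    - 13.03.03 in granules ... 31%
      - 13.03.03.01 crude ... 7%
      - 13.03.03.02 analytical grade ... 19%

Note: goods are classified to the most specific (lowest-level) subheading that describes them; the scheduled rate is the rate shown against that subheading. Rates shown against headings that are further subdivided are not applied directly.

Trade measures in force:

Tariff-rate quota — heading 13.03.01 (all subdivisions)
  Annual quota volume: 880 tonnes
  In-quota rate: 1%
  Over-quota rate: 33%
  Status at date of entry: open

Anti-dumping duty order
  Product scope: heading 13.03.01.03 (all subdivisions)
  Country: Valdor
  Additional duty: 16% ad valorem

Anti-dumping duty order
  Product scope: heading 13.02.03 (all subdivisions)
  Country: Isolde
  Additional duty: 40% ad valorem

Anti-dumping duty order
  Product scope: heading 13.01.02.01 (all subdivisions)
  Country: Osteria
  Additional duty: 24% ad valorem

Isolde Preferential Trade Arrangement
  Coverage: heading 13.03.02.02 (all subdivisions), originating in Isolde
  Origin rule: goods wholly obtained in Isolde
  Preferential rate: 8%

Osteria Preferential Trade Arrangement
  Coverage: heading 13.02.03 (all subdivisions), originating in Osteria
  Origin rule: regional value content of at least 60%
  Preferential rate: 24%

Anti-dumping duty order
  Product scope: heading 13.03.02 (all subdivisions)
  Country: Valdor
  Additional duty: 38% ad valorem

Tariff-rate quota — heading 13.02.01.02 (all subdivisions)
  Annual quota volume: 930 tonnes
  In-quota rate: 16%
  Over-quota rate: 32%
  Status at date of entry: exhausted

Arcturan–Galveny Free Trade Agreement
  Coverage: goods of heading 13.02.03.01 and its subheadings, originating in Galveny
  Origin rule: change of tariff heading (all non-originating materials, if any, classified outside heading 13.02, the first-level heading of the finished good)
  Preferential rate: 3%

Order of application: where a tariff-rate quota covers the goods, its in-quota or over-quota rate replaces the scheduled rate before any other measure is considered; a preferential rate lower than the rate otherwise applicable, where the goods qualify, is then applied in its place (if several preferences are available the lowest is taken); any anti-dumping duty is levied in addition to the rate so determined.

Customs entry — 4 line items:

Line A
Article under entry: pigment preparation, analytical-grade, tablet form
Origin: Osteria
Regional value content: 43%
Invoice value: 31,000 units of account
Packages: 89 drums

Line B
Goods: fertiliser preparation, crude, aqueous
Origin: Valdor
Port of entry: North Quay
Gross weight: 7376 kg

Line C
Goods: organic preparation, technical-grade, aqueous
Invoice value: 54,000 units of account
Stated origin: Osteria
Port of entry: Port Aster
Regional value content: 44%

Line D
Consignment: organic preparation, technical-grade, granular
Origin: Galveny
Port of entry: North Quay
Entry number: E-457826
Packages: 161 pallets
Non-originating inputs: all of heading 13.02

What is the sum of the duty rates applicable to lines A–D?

96%

Line A: pigment → 13.02; tablet form → 13.02.03; analytical-grade → 13.02.03.01. Scheduled 14%. Osteria agreement on 13.02.03: RVC < 60%. → 14%.
Line B: fertiliser → 13.03; aqueous → 13.03.02; crude → 13.03.02.03. Scheduled 8%. anti-dumping (Valdor, 13.03.02): +38%; total 8% + 38% = 46%. → 46%.
Line C: organic → 13.01; aqueous → 13.01.02; technical-grade → 13.01.02.02. Scheduled 13%. Osteria agreement on 13.02.03: 13.01.02.02 not covered. → 13%.
Line D: organic → 13.01; granular → 13.01.03; technical-grade → 13.01.03.03. Scheduled 23%. Galveny agreement on 13.02.03.01: 13.01.03.03 not covered. → 23%.
Sum: 14% + 46% + 13% + 23% = 96%.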